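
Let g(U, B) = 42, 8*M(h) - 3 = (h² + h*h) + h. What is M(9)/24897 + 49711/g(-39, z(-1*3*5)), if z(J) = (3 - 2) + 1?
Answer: 825103787/697116 ≈ 1183.6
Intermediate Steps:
M(h) = 3/8 + h²/4 + h/8 (M(h) = 3/8 + ((h² + h*h) + h)/8 = 3/8 + ((h² + h²) + h)/8 = 3/8 + (2*h² + h)/8 = 3/8 + (h + 2*h²)/8 = 3/8 + (h²/4 + h/8) = 3/8 + h²/4 + h/8)
z(J) = 2 (z(J) = 1 + 1 = 2)
M(9)/24897 + 49711/g(-39, z(-1*3*5)) = (3/8 + (¼)*9² + (⅛)*9)/24897 + 49711/42 = (3/8 + (¼)*81 + 9/8)*(1/24897) + 49711*(1/42) = (3/8 + 81/4 + 9/8)*(1/24897) + 49711/42 = (87/4)*(1/24897) + 49711/42 = 29/33196 + 49711/42 = 825103787/697116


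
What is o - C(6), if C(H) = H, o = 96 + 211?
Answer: 301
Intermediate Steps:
o = 307
o - C(6) = 307 - 1*6 = 307 - 6 = 301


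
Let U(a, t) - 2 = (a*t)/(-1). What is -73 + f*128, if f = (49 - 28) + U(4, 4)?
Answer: 823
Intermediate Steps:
U(a, t) = 2 - a*t (U(a, t) = 2 + (a*t)/(-1) = 2 + (a*t)*(-1) = 2 - a*t)
f = 7 (f = (49 - 28) + (2 - 1*4*4) = 21 + (2 - 16) = 21 - 14 = 7)
-73 + f*128 = -73 + 7*128 = -73 + 896 = 823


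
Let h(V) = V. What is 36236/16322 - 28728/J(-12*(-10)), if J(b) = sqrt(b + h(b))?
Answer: 18118/8161 - 2394*sqrt(15)/5 ≈ -1852.2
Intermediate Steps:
J(b) = sqrt(2)*sqrt(b) (J(b) = sqrt(b + b) = sqrt(2*b) = sqrt(2)*sqrt(b))
36236/16322 - 28728/J(-12*(-10)) = 36236/16322 - 28728*sqrt(15)/60 = 36236*(1/16322) - 28728*sqrt(15)/60 = 18118/8161 - 28728*sqrt(15)/60 = 18118/8161 - 2394*sqrt(15)/5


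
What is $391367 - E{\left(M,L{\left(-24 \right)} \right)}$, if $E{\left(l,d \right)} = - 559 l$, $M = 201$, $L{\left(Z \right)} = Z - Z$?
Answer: $503726$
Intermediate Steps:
$L{\left(Z \right)} = 0$
$391367 - E{\left(M,L{\left(-24 \right)} \right)} = 391367 - \left(-559\right) 201 = 391367 - -112359 = 391367 + 112359 = 503726$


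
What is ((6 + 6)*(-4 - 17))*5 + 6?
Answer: -1254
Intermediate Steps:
((6 + 6)*(-4 - 17))*5 + 6 = (12*(-21))*5 + 6 = -252*5 + 6 = -1260 + 6 = -1254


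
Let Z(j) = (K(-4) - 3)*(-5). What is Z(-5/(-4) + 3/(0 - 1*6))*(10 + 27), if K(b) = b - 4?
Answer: 2035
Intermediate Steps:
K(b) = -4 + b
Z(j) = 55 (Z(j) = ((-4 - 4) - 3)*(-5) = (-8 - 3)*(-5) = -11*(-5) = 55)
Z(-5/(-4) + 3/(0 - 1*6))*(10 + 27) = 55*(10 + 27) = 55*37 = 2035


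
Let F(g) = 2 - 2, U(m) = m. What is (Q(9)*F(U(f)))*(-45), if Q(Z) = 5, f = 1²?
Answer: 0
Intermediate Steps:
f = 1
F(g) = 0
(Q(9)*F(U(f)))*(-45) = (5*0)*(-45) = 0*(-45) = 0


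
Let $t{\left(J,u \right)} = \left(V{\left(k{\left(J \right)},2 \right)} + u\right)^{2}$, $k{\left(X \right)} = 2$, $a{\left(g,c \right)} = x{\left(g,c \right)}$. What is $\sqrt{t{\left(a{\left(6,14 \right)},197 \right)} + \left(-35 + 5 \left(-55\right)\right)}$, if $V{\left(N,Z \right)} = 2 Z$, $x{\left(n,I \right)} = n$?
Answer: $\sqrt{40091} \approx 200.23$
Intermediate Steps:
$a{\left(g,c \right)} = g$
$t{\left(J,u \right)} = \left(4 + u\right)^{2}$ ($t{\left(J,u \right)} = \left(2 \cdot 2 + u\right)^{2} = \left(4 + u\right)^{2}$)
$\sqrt{t{\left(a{\left(6,14 \right)},197 \right)} + \left(-35 + 5 \left(-55\right)\right)} = \sqrt{\left(4 + 197\right)^{2} + \left(-35 + 5 \left(-55\right)\right)} = \sqrt{201^{2} - 310} = \sqrt{40401 - 310} = \sqrt{40091}$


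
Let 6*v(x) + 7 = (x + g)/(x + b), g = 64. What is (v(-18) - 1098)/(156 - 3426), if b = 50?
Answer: 105497/313920 ≈ 0.33606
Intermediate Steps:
v(x) = -7/6 + (64 + x)/(6*(50 + x)) (v(x) = -7/6 + ((x + 64)/(x + 50))/6 = -7/6 + ((64 + x)/(50 + x))/6 = -7/6 + (64 + x)/(6*(50 + x)))
(v(-18) - 1098)/(156 - 3426) = ((-143/3 - 1*(-18))/(50 - 18) - 1098)/(156 - 3426) = ((-143/3 + 18)/32 - 1098)/(-3270) = ((1/32)*(-89/3) - 1098)*(-1/3270) = (-89/96 - 1098)*(-1/3270) = -105497/96*(-1/3270) = 105497/313920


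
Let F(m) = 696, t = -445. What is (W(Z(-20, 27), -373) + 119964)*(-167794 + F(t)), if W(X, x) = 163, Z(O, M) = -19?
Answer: -20072981446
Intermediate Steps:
(W(Z(-20, 27), -373) + 119964)*(-167794 + F(t)) = (163 + 119964)*(-167794 + 696) = 120127*(-167098) = -20072981446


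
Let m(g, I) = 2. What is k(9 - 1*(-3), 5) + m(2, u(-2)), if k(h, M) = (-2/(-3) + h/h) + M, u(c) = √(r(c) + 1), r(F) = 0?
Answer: 26/3 ≈ 8.6667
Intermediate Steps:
u(c) = 1 (u(c) = √(0 + 1) = √1 = 1)
k(h, M) = 5/3 + M (k(h, M) = (-2*(-⅓) + 1) + M = (⅔ + 1) + M = 5/3 + M)
k(9 - 1*(-3), 5) + m(2, u(-2)) = (5/3 + 5) + 2 = 20/3 + 2 = 26/3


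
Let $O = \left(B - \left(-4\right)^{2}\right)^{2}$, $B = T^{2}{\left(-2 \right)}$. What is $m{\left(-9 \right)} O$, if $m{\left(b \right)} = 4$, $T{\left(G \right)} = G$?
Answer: $576$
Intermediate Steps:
$B = 4$ ($B = \left(-2\right)^{2} = 4$)
$O = 144$ ($O = \left(4 - \left(-4\right)^{2}\right)^{2} = \left(4 - 16\right)^{2} = \left(-12\right)^{2} = 144$)
$m{\left(-9 \right)} O = 4 \cdot 144 = 576$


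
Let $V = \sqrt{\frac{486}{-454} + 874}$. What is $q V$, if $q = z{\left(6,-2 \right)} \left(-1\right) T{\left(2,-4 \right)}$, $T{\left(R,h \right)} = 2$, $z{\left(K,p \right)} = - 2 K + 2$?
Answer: $\frac{20 \sqrt{44981185}}{227} \approx 590.91$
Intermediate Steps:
$z{\left(K,p \right)} = 2 - 2 K$
$q = 20$ ($q = \left(2 - 12\right) \left(-1\right) 2 = \left(-10\right) \left(-1\right) 2 = 10 \cdot 2 = 20$)
$V = \frac{\sqrt{44981185}}{227}$ ($V = \sqrt{486 \left(- \frac{1}{454}\right) + 874} = \sqrt{- \frac{243}{227} + 874} = \sqrt{\frac{198155}{227}} = \frac{\sqrt{44981185}}{227} \approx 29.545$)
$q V = 20 \frac{\sqrt{44981185}}{227} = \frac{20 \sqrt{44981185}}{227}$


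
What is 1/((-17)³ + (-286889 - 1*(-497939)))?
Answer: 1/206137 ≈ 4.8511e-6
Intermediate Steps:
1/((-17)³ + (-286889 - 1*(-497939))) = 1/(-4913 + (-286889 + 497939)) = 1/(-4913 + 211050) = 1/206137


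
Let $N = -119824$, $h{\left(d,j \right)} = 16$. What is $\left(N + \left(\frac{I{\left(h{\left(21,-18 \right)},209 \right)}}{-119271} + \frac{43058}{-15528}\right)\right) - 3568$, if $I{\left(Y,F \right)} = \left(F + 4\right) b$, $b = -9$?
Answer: $- \frac{38088672723673}{308673348} \approx -1.2339 \cdot 10^{5}$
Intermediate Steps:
$I{\left(Y,F \right)} = -36 - 9 F$ ($I{\left(Y,F \right)} = \left(F + 4\right) \left(-9\right) = \left(4 + F\right) \left(-9\right) = -36 - 9 F$)
$\left(N + \left(\frac{I{\left(h{\left(21,-18 \right)},209 \right)}}{-119271} + \frac{43058}{-15528}\right)\right) - 3568 = \left(-119824 + \left(\frac{-36 - 1881}{-119271} + \frac{43058}{-15528}\right)\right) - 3568 = \left(-119824 + \left(\left(-36 - 1881\right) \left(- \frac{1}{119271}\right) + 43058 \left(- \frac{1}{15528}\right)\right)\right) - 3568 = \left(-119824 - \frac{850967257}{308673348}\right) - 3568 = - \frac{36987326218009}{308673348} - 3568 = - \frac{38088672723673}{308673348}$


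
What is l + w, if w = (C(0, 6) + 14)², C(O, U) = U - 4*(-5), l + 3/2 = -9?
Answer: 3179/2 ≈ 1589.5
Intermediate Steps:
l = -21/2 (l = -3/2 - 9 = -21/2 ≈ -10.500)
C(O, U) = 20 + U (C(O, U) = U + 20 = 20 + U)
w = 1600 (w = ((20 + 6) + 14)² = (26 + 14)² = 40² = 1600)
l + w = -21/2 + 1600 = 3179/2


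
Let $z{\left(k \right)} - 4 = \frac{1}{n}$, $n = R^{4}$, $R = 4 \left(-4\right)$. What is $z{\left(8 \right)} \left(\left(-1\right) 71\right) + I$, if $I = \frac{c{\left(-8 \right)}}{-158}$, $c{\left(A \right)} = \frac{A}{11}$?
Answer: $- \frac{16173822211}{56950784} \approx -284.0$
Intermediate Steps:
$c{\left(A \right)} = \frac{A}{11}$ ($c{\left(A \right)} = A \frac{1}{11} = \frac{A}{11}$)
$R = -16$
$n = 65536$ ($n = \left(-16\right)^{4} = 65536$)
$I = \frac{4}{869}$ ($I = \frac{\frac{1}{11} \left(-8\right)}{-158} = \left(- \frac{8}{11}\right) \left(- \frac{1}{158}\right) = \frac{4}{869} \approx 0.004603$)
$z{\left(k \right)} = \frac{262145}{65536}$ ($z{\left(k \right)} = 4 + \frac{1}{65536} = \frac{262145}{65536}$)
$z{\left(8 \right)} \left(\left(-1\right) 71\right) + I = \frac{262145 \left(\left(-1\right) 71\right)}{65536} + \frac{4}{869} = \frac{262145}{65536} \left(-71\right) + \frac{4}{869} = - \frac{18612295}{65536} + \frac{4}{869} = - \frac{16173822211}{56950784}$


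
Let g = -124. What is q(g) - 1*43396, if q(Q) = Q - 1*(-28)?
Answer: -43492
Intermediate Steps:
q(Q) = 28 + Q (q(Q) = Q + 28 = 28 + Q)
q(g) - 1*43396 = (28 - 124) - 1*43396 = -96 - 43396 = -43492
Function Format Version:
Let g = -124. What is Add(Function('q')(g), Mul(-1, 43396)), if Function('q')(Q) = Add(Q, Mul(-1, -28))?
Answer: -43492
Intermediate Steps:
Function('q')(Q) = Add(28, Q) (Function('q')(Q) = Add(Q, 28) = Add(28, Q))
Add(Function('q')(g), Mul(-1, 43396)) = Add(Add(28, -124), Mul(-1, 43396)) = Add(-96, -43396) = -43492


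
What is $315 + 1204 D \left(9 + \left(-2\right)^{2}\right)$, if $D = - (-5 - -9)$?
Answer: $-62293$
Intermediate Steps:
$D = -4$ ($D = - (-5 + 9) = \left(-1\right) 4 = -4$)
$315 + 1204 D \left(9 + \left(-2\right)^{2}\right) = 315 + 1204 \left(- 4 \left(9 + \left(-2\right)^{2}\right)\right) = 315 + 1204 \left(- 4 \left(9 + 4\right)\right) = 315 + 1204 \left(\left(-4\right) 13\right) = 315 + 1204 \left(-52\right) = 315 - 62608 = -62293$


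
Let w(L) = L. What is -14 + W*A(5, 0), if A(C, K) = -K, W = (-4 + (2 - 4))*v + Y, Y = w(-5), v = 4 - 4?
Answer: -14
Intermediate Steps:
v = 0
Y = -5
W = -5 (W = (-4 + (2 - 4))*0 - 5 = (-4 - 2)*0 - 5 = -6*0 - 5 = 0 - 5 = -5)
-14 + W*A(5, 0) = -14 - (-5)*0 = -14 - 5*0 = -14 + 0 = -14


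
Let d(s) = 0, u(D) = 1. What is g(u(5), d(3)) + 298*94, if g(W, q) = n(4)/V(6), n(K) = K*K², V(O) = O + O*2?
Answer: 252140/9 ≈ 28016.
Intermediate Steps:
V(O) = 3*O (V(O) = O + 2*O = 3*O)
n(K) = K³
g(W, q) = 32/9 (g(W, q) = 4³/((3*6)) = 64/18 = 64*(1/18) = 32/9)
g(u(5), d(3)) + 298*94 = 32/9 + 298*94 = 32/9 + 28012 = 252140/9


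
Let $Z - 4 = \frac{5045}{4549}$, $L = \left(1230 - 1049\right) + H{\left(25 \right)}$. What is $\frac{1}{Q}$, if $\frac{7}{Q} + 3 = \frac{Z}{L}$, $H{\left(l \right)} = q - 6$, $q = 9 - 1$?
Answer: $- \frac{13520}{31843} \approx -0.42458$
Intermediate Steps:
$q = 8$
$H{\left(l \right)} = 2$ ($H{\left(l \right)} = 8 - 6 = 2$)
$L = 183$ ($L = \left(1230 - 1049\right) + 2 = 181 + 2 = 183$)
$Z = \frac{23241}{4549}$ ($Z = 4 + \frac{5045}{4549} = \frac{23241}{4549} \approx 5.109$)
$Q = - \frac{31843}{13520}$ ($Q = \frac{7}{-3 + \frac{23241}{4549 \cdot 183}} = \frac{7}{-3 + \frac{23241}{4549} \cdot \frac{1}{183}} = \frac{7}{-3 + \frac{127}{4549}} = \frac{7}{- \frac{13520}{4549}} = 7 \left(- \frac{4549}{13520}\right) = - \frac{31843}{13520} \approx -2.3553$)
$\frac{1}{Q} = \frac{1}{- \frac{31843}{13520}} = - \frac{13520}{31843}$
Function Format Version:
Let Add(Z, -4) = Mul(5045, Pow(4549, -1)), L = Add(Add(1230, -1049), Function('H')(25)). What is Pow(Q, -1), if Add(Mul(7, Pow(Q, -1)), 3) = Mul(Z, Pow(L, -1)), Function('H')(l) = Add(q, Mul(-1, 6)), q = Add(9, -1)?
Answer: Rational(-13520, 31843) ≈ -0.42458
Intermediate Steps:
q = 8
Function('H')(l) = 2 (Function('H')(l) = Add(8, Mul(-1, 6)) = Add(8, -6) = 2)
L = 183 (L = Add(Add(1230, -1049), 2) = Add(181, 2) = 183)
Z = Rational(23241, 4549) (Z = Add(4, Mul(5045, Pow(4549, -1))) = Add(4, Mul(5045, Rational(1, 4549))) = Add(4, Rational(5045, 4549)) = Rational(23241, 4549) ≈ 5.1090)
Q = Rational(-31843, 13520) (Q = Mul(7, Pow(Add(-3, Mul(Rational(23241, 4549), Pow(183, -1))), -1)) = Mul(7, Pow(Add(-3, Mul(Rational(23241, 4549), Rational(1, 183))), -1)) = Mul(7, Pow(Add(-3, Rational(127, 4549)), -1)) = Mul(7, Pow(Rational(-13520, 4549), -1)) = Mul(7, Rational(-4549, 13520)) = Rational(-31843, 13520) ≈ -2.3553)
Pow(Q, -1) = Pow(Rational(-31843, 13520), -1) = Rational(-13520, 31843)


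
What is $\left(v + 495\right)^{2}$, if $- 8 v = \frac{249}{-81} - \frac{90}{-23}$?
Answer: $\frac{6044905732321}{24681024} \approx 2.4492 \cdot 10^{5}$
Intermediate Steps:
$v = - \frac{521}{4968}$ ($v = - \frac{\frac{249}{-81} - \frac{90}{-23}}{8} = - \frac{249 \left(- \frac{1}{81}\right) - - \frac{90}{23}}{8} = - \frac{- \frac{83}{27} + \frac{90}{23}}{8} = \left(- \frac{1}{8}\right) \frac{521}{621} = - \frac{521}{4968} \approx -0.10487$)
$\left(v + 495\right)^{2} = \left(- \frac{521}{4968} + 495\right)^{2} = \left(\frac{2458639}{4968}\right)^{2} = \frac{6044905732321}{24681024}$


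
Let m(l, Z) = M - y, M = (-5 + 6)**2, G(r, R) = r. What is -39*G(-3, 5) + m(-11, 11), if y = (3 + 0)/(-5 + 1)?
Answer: 475/4 ≈ 118.75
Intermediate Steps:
y = -3/4 (y = 3/(-4) = 3*(-1/4) = -3/4 ≈ -0.75000)
M = 1 (M = 1**2 = 1)
m(l, Z) = 7/4 (m(l, Z) = 1 - 1*(-3/4) = 1 + 3/4 = 7/4)
-39*G(-3, 5) + m(-11, 11) = -39*(-3) + 7/4 = 117 + 7/4 = 475/4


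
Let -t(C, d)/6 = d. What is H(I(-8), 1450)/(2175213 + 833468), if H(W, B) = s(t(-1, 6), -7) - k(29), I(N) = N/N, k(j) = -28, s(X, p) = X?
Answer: -8/3008681 ≈ -2.6590e-6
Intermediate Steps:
t(C, d) = -6*d
I(N) = 1
H(W, B) = -8 (H(W, B) = -6*6 - 1*(-28) = -36 + 28 = -8)
H(I(-8), 1450)/(2175213 + 833468) = -8/(2175213 + 833468) = -8/3008681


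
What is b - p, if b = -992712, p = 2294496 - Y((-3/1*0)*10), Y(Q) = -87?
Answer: -3287295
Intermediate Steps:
p = 2294583 (p = 2294496 - 1*(-87) = 2294496 + 87 = 2294583)
b - p = -992712 - 1*2294583 = -992712 - 2294583 = -3287295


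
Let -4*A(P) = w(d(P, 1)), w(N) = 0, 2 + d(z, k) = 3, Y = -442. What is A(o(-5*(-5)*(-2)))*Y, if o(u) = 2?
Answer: 0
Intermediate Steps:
d(z, k) = 1 (d(z, k) = -2 + 3 = 1)
A(P) = 0 (A(P) = -1/4*0 = 0)
A(o(-5*(-5)*(-2)))*Y = 0*(-442) = 0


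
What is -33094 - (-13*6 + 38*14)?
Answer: -33548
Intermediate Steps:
-33094 - (-13*6 + 38*14) = -33094 - (-78 + 532) = -33094 - 1*454 = -33094 - 454 = -33548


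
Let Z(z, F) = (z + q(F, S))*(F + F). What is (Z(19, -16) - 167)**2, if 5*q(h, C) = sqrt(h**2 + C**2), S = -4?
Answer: 15294153/25 + 39680*sqrt(17) ≈ 7.7537e+5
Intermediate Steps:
q(h, C) = sqrt(C**2 + h**2)/5 (q(h, C) = sqrt(h**2 + C**2)/5 = sqrt(C**2 + h**2)/5)
Z(z, F) = 2*F*(z + sqrt(16 + F**2)/5) (Z(z, F) = (z + sqrt((-4)**2 + F**2)/5)*(F + F) = (z + sqrt(16 + F**2)/5)*(2*F) = 2*F*(z + sqrt(16 + F**2)/5))
(Z(19, -16) - 167)**2 = ((2/5)*(-16)*(sqrt(16 + (-16)**2) + 5*19) - 167)**2 = ((2/5)*(-16)*(sqrt(16 + 256) + 95) - 167)**2 = ((2/5)*(-16)*(sqrt(272) + 95) - 167)**2 = ((2/5)*(-16)*(4*sqrt(17) + 95) - 167)**2 = ((2/5)*(-16)*(95 + 4*sqrt(17)) - 167)**2 = ((-608 - 128*sqrt(17)/5) - 167)**2 = (-775 - 128*sqrt(17)/5)**2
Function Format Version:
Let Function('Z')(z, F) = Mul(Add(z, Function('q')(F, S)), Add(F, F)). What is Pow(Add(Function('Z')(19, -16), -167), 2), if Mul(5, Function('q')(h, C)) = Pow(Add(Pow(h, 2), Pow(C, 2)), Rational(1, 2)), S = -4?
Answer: Add(Rational(15294153, 25), Mul(39680, Pow(17, Rational(1, 2)))) ≈ 7.7537e+5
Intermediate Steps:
Function('q')(h, C) = Mul(Rational(1, 5), Pow(Add(Pow(C, 2), Pow(h, 2)), Rational(1, 2))) (Function('q')(h, C) = Mul(Rational(1, 5), Pow(Add(Pow(h, 2), Pow(C, 2)), Rational(1, 2))) = Mul(Rational(1, 5), Pow(Add(Pow(C, 2), Pow(h, 2)), Rational(1, 2))))
Function('Z')(z, F) = Mul(2, F, Add(z, Mul(Rational(1, 5), Pow(Add(16, Pow(F, 2)), Rational(1, 2))))) (Function('Z')(z, F) = Mul(Add(z, Mul(Rational(1, 5), Pow(Add(Pow(-4, 2), Pow(F, 2)), Rational(1, 2)))), Add(F, F)) = Mul(Add(z, Mul(Rational(1, 5), Pow(Add(16, Pow(F, 2)), Rational(1, 2)))), Mul(2, F)) = Mul(2, F, Add(z, Mul(Rational(1, 5), Pow(Add(16, Pow(F, 2)), Rational(1, 2))))))
Pow(Add(Function('Z')(19, -16), -167), 2) = Pow(Add(Mul(Rational(2, 5), -16, Add(Pow(Add(16, Pow(-16, 2)), Rational(1, 2)), Mul(5, 19))), -167), 2) = Pow(Add(Mul(Rational(2, 5), -16, Add(Pow(Add(16, 256), Rational(1, 2)), 95)), -167), 2) = Pow(Add(Mul(Rational(2, 5), -16, Add(Pow(272, Rational(1, 2)), 95)), -167), 2) = Pow(Add(Mul(Rational(2, 5), -16, Add(Mul(4, Pow(17, Rational(1, 2))), 95)), -167), 2) = Pow(Add(Mul(Rational(2, 5), -16, Add(95, Mul(4, Pow(17, Rational(1, 2))))), -167), 2) = Pow(Add(Add(-608, Mul(Rational(-128, 5), Pow(17, Rational(1, 2)))), -167), 2) = Pow(Add(-775, Mul(Rational(-128, 5), Pow(17, Rational(1, 2)))), 2)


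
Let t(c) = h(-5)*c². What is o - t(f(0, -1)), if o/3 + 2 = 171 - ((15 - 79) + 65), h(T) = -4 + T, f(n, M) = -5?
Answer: 729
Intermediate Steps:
t(c) = -9*c² (t(c) = (-4 - 5)*c² = -9*c²)
o = 504 (o = -6 + 3*(171 - ((15 - 79) + 65)) = -6 + 3*(171 - (-64 + 65)) = -6 + 3*(171 - 1*1) = -6 + 3*(171 - 1) = -6 + 3*170 = -6 + 510 = 504)
o - t(f(0, -1)) = 504 - (-9)*(-5)² = 504 - (-9)*25 = 504 - 1*(-225) = 504 + 225 = 729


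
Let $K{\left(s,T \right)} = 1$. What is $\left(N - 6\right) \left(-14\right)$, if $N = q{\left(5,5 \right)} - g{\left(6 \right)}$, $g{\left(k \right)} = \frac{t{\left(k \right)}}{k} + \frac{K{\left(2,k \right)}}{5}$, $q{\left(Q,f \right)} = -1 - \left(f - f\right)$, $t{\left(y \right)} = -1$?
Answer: $\frac{1477}{15} \approx 98.467$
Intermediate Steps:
$q{\left(Q,f \right)} = -1$ ($q{\left(Q,f \right)} = -1 - 0 = -1 + 0 = -1$)
$g{\left(k \right)} = \frac{1}{5} - \frac{1}{k}$ ($g{\left(k \right)} = - \frac{1}{k} + 1 \cdot \frac{1}{5} = - \frac{1}{k} + \frac{1}{5} = \frac{1}{5} - \frac{1}{k}$)
$N = - \frac{31}{30}$ ($N = -1 - \frac{-5 + 6}{5 \cdot 6} = -1 - \frac{1}{5} \cdot \frac{1}{6} \cdot 1 = -1 - \frac{1}{30} = - \frac{31}{30} \approx -1.0333$)
$\left(N - 6\right) \left(-14\right) = \left(- \frac{31}{30} - 6\right) \left(-14\right) = \left(- \frac{211}{30}\right) \left(-14\right) = \frac{1477}{15}$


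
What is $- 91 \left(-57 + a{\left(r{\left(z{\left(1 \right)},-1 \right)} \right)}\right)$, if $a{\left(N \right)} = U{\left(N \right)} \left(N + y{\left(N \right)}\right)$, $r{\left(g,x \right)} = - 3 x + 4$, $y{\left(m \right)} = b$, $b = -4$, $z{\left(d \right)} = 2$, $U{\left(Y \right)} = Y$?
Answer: $3276$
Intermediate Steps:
$y{\left(m \right)} = -4$
$r{\left(g,x \right)} = 4 - 3 x$
$a{\left(N \right)} = N \left(-4 + N\right)$ ($a{\left(N \right)} = N \left(N - 4\right) = N \left(-4 + N\right)$)
$- 91 \left(-57 + a{\left(r{\left(z{\left(1 \right)},-1 \right)} \right)}\right) = - 91 \left(-57 + \left(4 - -3\right) \left(-4 + \left(4 - -3\right)\right)\right) = - 91 \left(-57 + \left(4 + 3\right) \left(-4 + \left(4 + 3\right)\right)\right) = - 91 \left(-57 + 7 \left(-4 + 7\right)\right) = - 91 \left(-57 + 7 \cdot 3\right) = - 91 \left(-57 + 21\right) = \left(-91\right) \left(-36\right) = 3276$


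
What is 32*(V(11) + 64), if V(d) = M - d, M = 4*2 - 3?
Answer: 1856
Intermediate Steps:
M = 5 (M = 8 - 3 = 5)
V(d) = 5 - d
32*(V(11) + 64) = 32*((5 - 1*11) + 64) = 32*((5 - 11) + 64) = 32*(-6 + 64) = 32*58 = 1856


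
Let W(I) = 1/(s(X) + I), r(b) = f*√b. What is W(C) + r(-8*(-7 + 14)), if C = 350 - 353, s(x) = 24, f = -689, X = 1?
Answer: 1/21 - 1378*I*√14 ≈ 0.047619 - 5156.0*I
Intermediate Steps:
r(b) = -689*√b
C = -3
W(I) = 1/(24 + I)
W(C) + r(-8*(-7 + 14)) = 1/(24 - 3) - 689*2*I*√2*√(-7 + 14) = 1/21 - 689*2*I*√14 = 1/21 - 1378*I*√14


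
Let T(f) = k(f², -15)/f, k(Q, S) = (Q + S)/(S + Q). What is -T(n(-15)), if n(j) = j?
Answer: 1/15 ≈ 0.066667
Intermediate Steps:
k(Q, S) = 1 (k(Q, S) = (Q + S)/(Q + S) = 1)
T(f) = 1/f
-T(n(-15)) = -1/(-15) = -1*(-1/15) = 1/15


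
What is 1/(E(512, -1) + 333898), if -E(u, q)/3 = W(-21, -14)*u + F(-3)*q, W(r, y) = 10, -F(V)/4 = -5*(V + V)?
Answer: 1/318178 ≈ 3.1429e-6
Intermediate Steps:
F(V) = 40*V (F(V) = -(-20)*(V + V) = -(-20)*2*V = -(-40)*V = 40*V)
E(u, q) = -30*u + 360*q (E(u, q) = -3*(10*u + (40*(-3))*q) = -3*(10*u - 120*q) = -3*(-120*q + 10*u) = -30*u + 360*q)
1/(E(512, -1) + 333898) = 1/((-30*512 + 360*(-1)) + 333898) = 1/((-15360 - 360) + 333898) = 1/(-15720 + 333898) = 1/318178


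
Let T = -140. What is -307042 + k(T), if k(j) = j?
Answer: -307182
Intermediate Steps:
-307042 + k(T) = -307042 - 140 = -307182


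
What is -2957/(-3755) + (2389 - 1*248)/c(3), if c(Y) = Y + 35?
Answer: 8151821/142690 ≈ 57.130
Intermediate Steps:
c(Y) = 35 + Y
-2957/(-3755) + (2389 - 1*248)/c(3) = -2957/(-3755) + (2389 - 1*248)/(35 + 3) = -2957*(-1/3755) + (2389 - 248)/38 = 2957/3755 + 2141*(1/38) = 2957/3755 + 2141/38 = 8151821/142690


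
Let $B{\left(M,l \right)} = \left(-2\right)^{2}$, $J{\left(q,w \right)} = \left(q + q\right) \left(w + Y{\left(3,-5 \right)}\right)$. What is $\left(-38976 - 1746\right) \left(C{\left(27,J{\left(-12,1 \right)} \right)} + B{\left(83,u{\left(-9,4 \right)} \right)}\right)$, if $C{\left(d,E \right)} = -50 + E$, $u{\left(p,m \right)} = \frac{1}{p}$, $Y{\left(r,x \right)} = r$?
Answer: $5782524$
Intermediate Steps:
$J{\left(q,w \right)} = 2 q \left(3 + w\right)$ ($J{\left(q,w \right)} = \left(q + q\right) \left(w + 3\right) = 2 q \left(3 + w\right)$)
$B{\left(M,l \right)} = 4$
$\left(-38976 - 1746\right) \left(C{\left(27,J{\left(-12,1 \right)} \right)} + B{\left(83,u{\left(-9,4 \right)} \right)}\right) = \left(-38976 - 1746\right) \left(\left(-50 + 2 \left(-12\right) \left(3 + 1\right)\right) + 4\right) = - 40722 \left(\left(-50 + 2 \left(-12\right) 4\right) + 4\right) = - 40722 \left(\left(-50 - 96\right) + 4\right) = - 40722 \left(-146 + 4\right) = \left(-40722\right) \left(-142\right) = 5782524$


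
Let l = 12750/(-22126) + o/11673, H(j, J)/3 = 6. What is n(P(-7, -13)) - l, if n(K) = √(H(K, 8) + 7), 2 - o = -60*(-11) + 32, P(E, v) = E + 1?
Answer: 242580280/43046133 ≈ 5.6354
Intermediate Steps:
H(j, J) = 18 (H(j, J) = 3*6 = 18)
P(E, v) = 1 + E
o = -690 (o = 2 - (-60*(-11) + 32) = 2 - (660 + 32) = 2 - 1*692 = 2 - 692 = -690)
l = -27349615/43046133 (l = 12750/(-22126) - 690/11673 = 12750*(-1/22126) - 690*1/11673 = -6375/11063 - 230/3891 = -27349615/43046133 ≈ -0.63536)
n(K) = 5 (n(K) = √(18 + 7) = √25 = 5)
n(P(-7, -13)) - l = 5 - 1*(-27349615/43046133) = 5 + 27349615/43046133 = 242580280/43046133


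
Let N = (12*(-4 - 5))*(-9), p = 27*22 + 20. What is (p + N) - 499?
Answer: 1087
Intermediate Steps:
p = 614 (p = 594 + 20 = 614)
N = 972 (N = (12*(-9))*(-9) = -108*(-9) = 972)
(p + N) - 499 = (614 + 972) - 499 = 1586 - 499 = 1087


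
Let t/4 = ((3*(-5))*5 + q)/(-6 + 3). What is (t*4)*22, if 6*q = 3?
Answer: 26224/3 ≈ 8741.3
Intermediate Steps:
q = ½ (q = (⅙)*3 = ½ ≈ 0.50000)
t = 298/3 (t = 4*(((3*(-5))*5 + ½)/(-6 + 3)) = 4*((-15*5 + ½)/(-3)) = 4*((-75 + ½)*(-⅓)) = 4*(-149/2*(-⅓)) = 4*(149/6) = 298/3 ≈ 99.333)
(t*4)*22 = ((298/3)*4)*22 = (1192/3)*22 = 26224/3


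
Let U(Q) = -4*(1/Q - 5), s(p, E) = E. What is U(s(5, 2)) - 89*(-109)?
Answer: 9719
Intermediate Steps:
U(Q) = 20 - 4/Q (U(Q) = -4*(-5 + 1/Q) = 20 - 4/Q)
U(s(5, 2)) - 89*(-109) = (20 - 4/2) - 89*(-109) = (20 - 4*½) + 9701 = (20 - 2) + 9701 = 18 + 9701 = 9719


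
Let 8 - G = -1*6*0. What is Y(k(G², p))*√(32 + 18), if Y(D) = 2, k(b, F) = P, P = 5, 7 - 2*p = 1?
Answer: 10*√2 ≈ 14.142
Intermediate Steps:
p = 3 (p = 7/2 - ½*1 = 7/2 - ½ = 3)
G = 8 (G = 8 - (-1*6)*0 = 8 - (-6)*0 = 8 - 1*0 = 8 + 0 = 8)
k(b, F) = 5
Y(k(G², p))*√(32 + 18) = 2*√(32 + 18) = 2*√50 = 2*(5*√2) = 10*√2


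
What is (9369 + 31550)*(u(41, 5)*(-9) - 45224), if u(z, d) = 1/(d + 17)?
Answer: -40711827103/22 ≈ -1.8505e+9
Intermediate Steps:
u(z, d) = 1/(17 + d)
(9369 + 31550)*(u(41, 5)*(-9) - 45224) = (9369 + 31550)*(-9/(17 + 5) - 45224) = 40919*(-9/22 - 45224) = 40919*(-994937/22) = -40711827103/22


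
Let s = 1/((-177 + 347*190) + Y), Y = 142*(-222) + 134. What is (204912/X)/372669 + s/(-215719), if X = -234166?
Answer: -253174850603053/107814041331009563473 ≈ -2.3483e-6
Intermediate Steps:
Y = -31390 (Y = -31524 + 134 = -31390)
s = 1/34363 (s = 1/((-177 + 347*190) - 31390) = 1/((-177 + 65930) - 31390) = 1/(65753 - 31390) = 1/34363 ≈ 2.9101e-5)
(204912/X)/372669 + s/(-215719) = (204912/(-234166))/372669 + (1/34363)/(-215719) = (204912*(-1/234166))*(1/372669) + (1/34363)*(-1/215719) = -102456/117083*1/372669 - 1/7412751997 = -34152/14544401509 - 1/7412751997 = -253174850603053/107814041331009563473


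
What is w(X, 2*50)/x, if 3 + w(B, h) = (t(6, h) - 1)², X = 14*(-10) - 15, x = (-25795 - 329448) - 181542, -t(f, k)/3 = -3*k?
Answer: -808198/536785 ≈ -1.5056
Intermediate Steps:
t(f, k) = 9*k (t(f, k) = -(-9)*k = 9*k)
x = -536785 (x = -355243 - 181542 = -536785)
X = -155 (X = -140 - 15 = -155)
w(B, h) = -3 + (-1 + 9*h)² (w(B, h) = -3 + (9*h - 1)² = -3 + (-1 + 9*h)²)
w(X, 2*50)/x = (-3 + (-1 + 9*(2*50))²)/(-536785) = (-3 + (-1 + 9*100)²)*(-1/536785) = (-3 + (-1 + 900)²)*(-1/536785) = (-3 + 899²)*(-1/536785) = (-3 + 808201)*(-1/536785) = 808198*(-1/536785) = -808198/536785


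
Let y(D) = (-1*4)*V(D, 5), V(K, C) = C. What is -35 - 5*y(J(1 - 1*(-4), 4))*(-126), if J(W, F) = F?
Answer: -12635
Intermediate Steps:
y(D) = -20 (y(D) = -1*4*5 = -4*5 = -20)
-35 - 5*y(J(1 - 1*(-4), 4))*(-126) = -35 - 5*(-20)*(-126) = -35 + 100*(-126) = -35 - 12600 = -12635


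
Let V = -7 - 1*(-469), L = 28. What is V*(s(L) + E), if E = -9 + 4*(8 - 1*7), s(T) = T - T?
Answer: -2310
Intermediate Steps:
s(T) = 0
E = -5 (E = -9 + 4*(8 - 7) = -9 + 4*1 = -9 + 4 = -5)
V = 462 (V = -7 + 469 = 462)
V*(s(L) + E) = 462*(0 - 5) = 462*(-5) = -2310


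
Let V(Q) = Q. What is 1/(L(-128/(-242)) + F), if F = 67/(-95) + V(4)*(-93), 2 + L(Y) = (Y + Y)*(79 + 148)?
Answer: -11495/1546917 ≈ -0.0074309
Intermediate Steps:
L(Y) = -2 + 454*Y (L(Y) = -2 + (Y + Y)*(79 + 148) = -2 + (2*Y)*227 = -2 + 454*Y)
F = -35407/95 (F = 67/(-95) + 4*(-93) = 67*(-1/95) - 372 = -67/95 - 372 = -35407/95 ≈ -372.71)
1/(L(-128/(-242)) + F) = 1/((-2 + 454*(-128/(-242))) - 35407/95) = 1/((-2 + 454*(-128*(-1/242))) - 35407/95) = 1/((-2 + 454*(64/121)) - 35407/95) = 1/((-2 + 29056/121) - 35407/95) = 1/(28814/121 - 35407/95) = 1/(-1546917/11495) = -11495/1546917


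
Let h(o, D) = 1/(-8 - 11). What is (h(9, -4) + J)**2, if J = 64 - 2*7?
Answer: 900601/361 ≈ 2494.7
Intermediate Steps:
J = 50 (J = 64 - 14 = 50)
h(o, D) = -1/19 (h(o, D) = 1/(-19) = -1/19)
(h(9, -4) + J)**2 = (-1/19 + 50)**2 = (949/19)**2 = 900601/361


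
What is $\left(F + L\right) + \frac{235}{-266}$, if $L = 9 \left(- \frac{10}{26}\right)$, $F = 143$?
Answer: $\frac{479469}{3458} \approx 138.66$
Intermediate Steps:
$L = - \frac{45}{13}$ ($L = 9 \left(\left(-10\right) \frac{1}{26}\right) = 9 \left(- \frac{5}{13}\right) = - \frac{45}{13} \approx -3.4615$)
$\left(F + L\right) + \frac{235}{-266} = \left(143 - \frac{45}{13}\right) + \frac{235}{-266} = \frac{1814}{13} + 235 \left(- \frac{1}{266}\right) = \frac{1814}{13} - \frac{235}{266} = \frac{479469}{3458}$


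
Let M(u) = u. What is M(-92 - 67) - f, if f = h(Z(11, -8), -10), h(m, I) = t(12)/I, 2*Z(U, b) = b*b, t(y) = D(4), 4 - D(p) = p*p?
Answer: -801/5 ≈ -160.20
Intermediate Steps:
D(p) = 4 - p**2 (D(p) = 4 - p*p = 4 - p**2)
t(y) = -12 (t(y) = 4 - 1*4**2 = 4 - 1*16 = 4 - 16 = -12)
Z(U, b) = b**2/2 (Z(U, b) = (b*b)/2 = b**2/2)
h(m, I) = -12/I
f = 6/5 (f = -12/(-10) = -12*(-1/10) = 6/5 ≈ 1.2000)
M(-92 - 67) - f = (-92 - 67) - 1*6/5 = -159 - 6/5 = -801/5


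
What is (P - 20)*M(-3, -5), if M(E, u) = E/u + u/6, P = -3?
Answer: 161/30 ≈ 5.3667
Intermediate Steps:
M(E, u) = u/6 + E/u (M(E, u) = E/u + u*(1/6) = E/u + u/6 = u/6 + E/u)
(P - 20)*M(-3, -5) = (-3 - 20)*((1/6)*(-5) - 3/(-5)) = -23*(-5/6 - 3*(-1/5)) = -23*(-5/6 + 3/5) = -23*(-7/30) = 161/30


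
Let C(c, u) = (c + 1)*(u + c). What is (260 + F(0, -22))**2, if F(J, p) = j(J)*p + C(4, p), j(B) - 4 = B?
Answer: 6724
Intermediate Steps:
C(c, u) = (1 + c)*(c + u)
j(B) = 4 + B
F(J, p) = 20 + 5*p + p*(4 + J) (F(J, p) = (4 + J)*p + (4 + p + 4**2 + 4*p) = p*(4 + J) + (4 + p + 16 + 4*p) = p*(4 + J) + (20 + 5*p) = 20 + 5*p + p*(4 + J))
(260 + F(0, -22))**2 = (260 + (20 + 9*(-22) + 0*(-22)))**2 = (260 + (20 - 198 + 0))**2 = (260 - 178)**2 = 82**2 = 6724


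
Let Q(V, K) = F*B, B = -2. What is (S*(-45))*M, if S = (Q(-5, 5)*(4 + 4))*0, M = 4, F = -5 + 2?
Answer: 0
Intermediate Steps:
F = -3
Q(V, K) = 6 (Q(V, K) = -3*(-2) = 6)
S = 0 (S = (6*(4 + 4))*0 = (6*8)*0 = 48*0 = 0)
(S*(-45))*M = (0*(-45))*4 = 0*4 = 0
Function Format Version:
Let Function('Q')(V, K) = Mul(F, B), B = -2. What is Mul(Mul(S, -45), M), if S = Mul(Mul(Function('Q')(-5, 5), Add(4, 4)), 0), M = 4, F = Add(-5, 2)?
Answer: 0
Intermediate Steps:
F = -3
Function('Q')(V, K) = 6 (Function('Q')(V, K) = Mul(-3, -2) = 6)
S = 0 (S = Mul(Mul(6, Add(4, 4)), 0) = Mul(Mul(6, 8), 0) = Mul(48, 0) = 0)
Mul(Mul(S, -45), M) = Mul(Mul(0, -45), 4) = Mul(0, 4) = 0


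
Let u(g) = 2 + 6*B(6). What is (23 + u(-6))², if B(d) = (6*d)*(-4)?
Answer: 703921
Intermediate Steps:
B(d) = -24*d
u(g) = -862 (u(g) = 2 + 6*(-24*6) = 2 + 6*(-144) = 2 - 864 = -862)
(23 + u(-6))² = (23 - 862)² = (-839)² = 703921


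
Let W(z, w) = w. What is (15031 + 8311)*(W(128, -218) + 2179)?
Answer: 45773662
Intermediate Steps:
(15031 + 8311)*(W(128, -218) + 2179) = (15031 + 8311)*(-218 + 2179) = 23342*1961 = 45773662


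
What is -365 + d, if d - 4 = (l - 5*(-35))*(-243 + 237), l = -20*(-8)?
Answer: -2371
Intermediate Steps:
l = 160
d = -2006 (d = 4 + (160 - 5*(-35))*(-243 + 237) = 4 + (160 + 175)*(-6) = 4 + 335*(-6) = 4 - 2010 = -2006)
-365 + d = -365 - 2006 = -2371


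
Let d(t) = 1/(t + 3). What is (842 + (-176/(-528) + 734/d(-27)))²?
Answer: 2532203041/9 ≈ 2.8136e+8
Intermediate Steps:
d(t) = 1/(3 + t)
(842 + (-176/(-528) + 734/d(-27)))² = (842 + (-176/(-528) + 734/(1/(3 - 27))))² = (842 + (-176*(-1/528) + 734/(1/(-24))))² = (842 + (⅓ + 734/(-1/24)))² = (842 + (⅓ + 734*(-24)))² = (842 + (⅓ - 17616))² = (842 - 52847/3)² = (-50321/3)² = 2532203041/9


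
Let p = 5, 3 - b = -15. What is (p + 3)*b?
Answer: 144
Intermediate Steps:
b = 18 (b = 3 - 1*(-15) = 3 + 15 = 18)
(p + 3)*b = (5 + 3)*18 = 8*18 = 144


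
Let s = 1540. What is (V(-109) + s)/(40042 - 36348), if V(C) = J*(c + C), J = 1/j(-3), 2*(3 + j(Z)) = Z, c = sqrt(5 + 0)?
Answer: 7039/16623 - sqrt(5)/16623 ≈ 0.42332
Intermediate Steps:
c = sqrt(5) ≈ 2.2361
j(Z) = -3 + Z/2
J = -2/9 (J = 1/(-3 + (1/2)*(-3)) = 1/(-3 - 3/2) = 1/(-9/2) = -2/9 ≈ -0.22222)
V(C) = -2*C/9 - 2*sqrt(5)/9 (V(C) = -2*(sqrt(5) + C)/9 = -2*(C + sqrt(5))/9 = -2*C/9 - 2*sqrt(5)/9)
(V(-109) + s)/(40042 - 36348) = ((-2/9*(-109) - 2*sqrt(5)/9) + 1540)/(40042 - 36348) = ((218/9 - 2*sqrt(5)/9) + 1540)/3694 = (14078/9 - 2*sqrt(5)/9)*(1/3694) = 7039/16623 - sqrt(5)/16623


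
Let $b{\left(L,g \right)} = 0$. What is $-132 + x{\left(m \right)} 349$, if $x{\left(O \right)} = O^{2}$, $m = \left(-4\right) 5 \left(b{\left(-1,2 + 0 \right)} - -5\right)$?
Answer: $3489868$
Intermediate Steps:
$m = -100$ ($m = \left(-4\right) 5 \left(0 - -5\right) = - 20 \left(0 + 5\right) = \left(-20\right) 5 = -100$)
$-132 + x{\left(m \right)} 349 = -132 + \left(-100\right)^{2} \cdot 349 = -132 + 10000 \cdot 349 = -132 + 3490000 = 3489868$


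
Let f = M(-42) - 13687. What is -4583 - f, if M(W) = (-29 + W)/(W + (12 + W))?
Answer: 655417/72 ≈ 9103.0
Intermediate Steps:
M(W) = (-29 + W)/(12 + 2*W)
f = -985393/72 (f = (-29 - 42)/(2*(6 - 42)) - 13687 = (½)*(-71)/(-36) - 13687 = (½)*(-1/36)*(-71) - 13687 = 71/72 - 13687 = -985393/72 ≈ -13686.)
-4583 - f = -4583 - 1*(-985393/72) = -4583 + 985393/72 = 655417/72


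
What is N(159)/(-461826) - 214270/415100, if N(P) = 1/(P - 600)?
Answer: -155854843324/301933756845 ≈ -0.51619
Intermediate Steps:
N(P) = 1/(-600 + P)
N(159)/(-461826) - 214270/415100 = 1/((-600 + 159)*(-461826)) - 214270/415100 = -1/461826/(-441) - 214270*1/415100 = -1/441*(-1/461826) - 3061/5930 = 1/203665266 - 3061/5930 = -155854843324/301933756845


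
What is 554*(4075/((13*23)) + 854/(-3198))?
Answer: 272237816/36777 ≈ 7402.4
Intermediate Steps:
554*(4075/((13*23)) + 854/(-3198)) = 554*(4075/299 + 854*(-1/3198)) = 554*(4075*(1/299) - 427/1599) = 554*(4075/299 - 427/1599) = 554*(491404/36777) = 272237816/36777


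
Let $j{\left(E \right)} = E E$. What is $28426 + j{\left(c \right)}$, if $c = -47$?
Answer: $30635$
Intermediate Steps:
$j{\left(E \right)} = E^{2}$
$28426 + j{\left(c \right)} = 28426 + \left(-47\right)^{2} = 28426 + 2209 = 30635$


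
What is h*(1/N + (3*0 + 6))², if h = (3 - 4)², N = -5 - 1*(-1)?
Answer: 529/16 ≈ 33.063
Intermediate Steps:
N = -4 (N = -5 + 1 = -4)
h = 1 (h = (-1)² = 1)
h*(1/N + (3*0 + 6))² = 1*(1/(-4) + (3*0 + 6))² = 1*(-¼ + (0 + 6))² = 1*(-¼ + 6)² = 1*(23/4)² = 1*(529/16) = 529/16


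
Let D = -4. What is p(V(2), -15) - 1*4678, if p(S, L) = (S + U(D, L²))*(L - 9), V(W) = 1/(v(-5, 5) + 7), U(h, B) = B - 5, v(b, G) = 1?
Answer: -9961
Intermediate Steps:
U(h, B) = -5 + B
V(W) = ⅛ (V(W) = 1/(1 + 7) = 1/8 = ⅛)
p(S, L) = (-9 + L)*(-5 + S + L²) (p(S, L) = (S + (-5 + L²))*(L - 9) = (-5 + S + L²)*(-9 + L) = (-9 + L)*(-5 + S + L²))
p(V(2), -15) - 1*4678 = (45 - 9*⅛ - 9*(-15)² - 15*⅛ - 15*(-5 + (-15)²)) - 1*4678 = (45 - 9/8 - 9*225 - 15/8 - 15*(-5 + 225)) - 4678 = (45 - 9/8 - 2025 - 15/8 - 15*220) - 4678 = (45 - 9/8 - 2025 - 15/8 - 3300) - 4678 = -5283 - 4678 = -9961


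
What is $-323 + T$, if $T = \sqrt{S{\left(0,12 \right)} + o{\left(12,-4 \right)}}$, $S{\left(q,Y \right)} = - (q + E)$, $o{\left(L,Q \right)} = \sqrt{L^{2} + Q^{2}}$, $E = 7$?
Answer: $-323 + \sqrt{-7 + 4 \sqrt{10}} \approx -320.62$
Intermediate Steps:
$S{\left(q,Y \right)} = -7 - q$ ($S{\left(q,Y \right)} = - (q + 7) = - (7 + q) = -7 - q$)
$T = \sqrt{-7 + 4 \sqrt{10}}$ ($T = \sqrt{\left(-7 - 0\right) + \sqrt{12^{2} + \left(-4\right)^{2}}} = \sqrt{\left(-7 + 0\right) + \sqrt{144 + 16}} = \sqrt{-7 + \sqrt{160}} = \sqrt{-7 + 4 \sqrt{10}} \approx 2.3768$)
$-323 + T = -323 + \sqrt{-7 + 4 \sqrt{10}}$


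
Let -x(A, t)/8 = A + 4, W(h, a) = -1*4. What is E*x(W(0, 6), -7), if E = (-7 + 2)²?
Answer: 0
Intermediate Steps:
W(h, a) = -4
x(A, t) = -32 - 8*A (x(A, t) = -8*(A + 4) = -8*(4 + A) = -32 - 8*A)
E = 25 (E = (-5)² = 25)
E*x(W(0, 6), -7) = 25*(-32 - 8*(-4)) = 25*(-32 + 32) = 25*0 = 0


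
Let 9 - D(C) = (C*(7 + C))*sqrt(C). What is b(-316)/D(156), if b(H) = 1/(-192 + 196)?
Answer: -1/44829767388 - 4238*sqrt(39)/33622325541 ≈ -7.8719e-7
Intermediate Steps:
D(C) = 9 - C**(3/2)*(7 + C) (D(C) = 9 - C*(7 + C)*sqrt(C) = 9 - C**(3/2)*(7 + C))
b(H) = 1/4
b(-316)/D(156) = 1/(4*(9 - 156**(5/2) - 2184*sqrt(39))) = 1/(4*(9 - 48672*sqrt(39) - 2184*sqrt(39))) = 1/(4*(9 - 50856*sqrt(39)))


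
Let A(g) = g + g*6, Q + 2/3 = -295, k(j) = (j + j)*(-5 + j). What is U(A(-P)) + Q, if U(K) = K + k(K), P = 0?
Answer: -887/3 ≈ -295.67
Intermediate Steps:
k(j) = 2*j*(-5 + j) (k(j) = (2*j)*(-5 + j) = 2*j*(-5 + j))
Q = -887/3 (Q = -2/3 - 295 = -887/3 ≈ -295.67)
A(g) = 7*g (A(g) = g + 6*g = 7*g)
U(K) = K + 2*K*(-5 + K)
U(A(-P)) + Q = (7*(-1*0))*(-9 + 2*(7*(-1*0))) - 887/3 = (7*0)*(-9 + 2*(7*0)) - 887/3 = 0*(-9 + 2*0) - 887/3 = 0*(-9 + 0) - 887/3 = 0*(-9) - 887/3 = 0 - 887/3 = -887/3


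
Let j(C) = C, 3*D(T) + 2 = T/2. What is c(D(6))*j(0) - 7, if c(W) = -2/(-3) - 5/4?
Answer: -7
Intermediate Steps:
D(T) = -⅔ + T/6 (D(T) = -⅔ + (T/2)/3 = -⅔ + T/6)
c(W) = -7/12 (c(W) = -2*(-⅓) - 5*¼ = ⅔ - 5/4 = -7/12)
c(D(6))*j(0) - 7 = -7/12*0 - 7 = 0 - 7 = -7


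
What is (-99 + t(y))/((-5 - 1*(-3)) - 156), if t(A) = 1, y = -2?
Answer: 49/79 ≈ 0.62025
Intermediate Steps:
(-99 + t(y))/((-5 - 1*(-3)) - 156) = (-99 + 1)/((-5 - 1*(-3)) - 156) = -98/((-5 + 3) - 156) = -98/(-2 - 156) = -98/(-158) = -98*(-1/158) = 49/79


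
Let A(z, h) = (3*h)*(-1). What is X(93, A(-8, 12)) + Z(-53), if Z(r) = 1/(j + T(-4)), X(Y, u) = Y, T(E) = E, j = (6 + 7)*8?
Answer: 9301/100 ≈ 93.010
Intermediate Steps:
j = 104 (j = 13*8 = 104)
A(z, h) = -3*h
Z(r) = 1/100 (Z(r) = 1/(104 - 4) = 1/100)
X(93, A(-8, 12)) + Z(-53) = 93 + 1/100 = 9301/100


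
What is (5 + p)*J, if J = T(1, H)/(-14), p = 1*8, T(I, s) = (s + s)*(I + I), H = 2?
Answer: -52/7 ≈ -7.4286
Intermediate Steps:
T(I, s) = 4*I*s (T(I, s) = (2*s)*(2*I) = 4*I*s)
p = 8
J = -4/7 (J = (4*1*2)/(-14) = 8*(-1/14) = -4/7 ≈ -0.57143)
(5 + p)*J = (5 + 8)*(-4/7) = 13*(-4/7) = -52/7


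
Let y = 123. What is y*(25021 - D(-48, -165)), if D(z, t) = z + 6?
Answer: 3082749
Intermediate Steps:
D(z, t) = 6 + z
y*(25021 - D(-48, -165)) = 123*(25021 - (6 - 48)) = 123*(25021 - 1*(-42)) = 123*(25021 + 42) = 123*25063 = 3082749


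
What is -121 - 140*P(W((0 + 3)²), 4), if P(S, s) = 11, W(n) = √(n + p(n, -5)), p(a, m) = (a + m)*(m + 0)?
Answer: -1661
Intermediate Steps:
p(a, m) = m*(a + m) (p(a, m) = (a + m)*m = m*(a + m))
W(n) = √(25 - 4*n) (W(n) = √(n - 5*(n - 5)) = √(n - 5*(-5 + n)) = √(n + (25 - 5*n)) = √(25 - 4*n))
-121 - 140*P(W((0 + 3)²), 4) = -121 - 140*11 = -121 - 1540 = -1661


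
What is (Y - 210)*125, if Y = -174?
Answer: -48000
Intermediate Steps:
(Y - 210)*125 = (-174 - 210)*125 = -384*125 = -48000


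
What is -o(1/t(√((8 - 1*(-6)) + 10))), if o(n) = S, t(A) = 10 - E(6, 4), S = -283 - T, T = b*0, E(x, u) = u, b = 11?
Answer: 283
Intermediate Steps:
T = 0 (T = 11*0 = 0)
S = -283 (S = -283 - 1*0 = -283 + 0 = -283)
t(A) = 6 (t(A) = 10 - 1*4 = 10 - 4 = 6)
o(n) = -283
-o(1/t(√((8 - 1*(-6)) + 10))) = -1*(-283) = 283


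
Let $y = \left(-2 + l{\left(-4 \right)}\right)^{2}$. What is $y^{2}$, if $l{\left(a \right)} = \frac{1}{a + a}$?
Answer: $\frac{83521}{4096} \approx 20.391$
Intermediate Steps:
$l{\left(a \right)} = \frac{1}{2 a}$
$y = \frac{289}{64}$ ($y = \left(-2 + \frac{1}{2 \left(-4\right)}\right)^{2} = \left(-2 + \frac{1}{2} \left(- \frac{1}{4}\right)\right)^{2} = \left(-2 - \frac{1}{8}\right)^{2} = \left(- \frac{17}{8}\right)^{2} = \frac{289}{64} \approx 4.5156$)
$y^{2} = \left(\frac{289}{64}\right)^{2} = \frac{83521}{4096}$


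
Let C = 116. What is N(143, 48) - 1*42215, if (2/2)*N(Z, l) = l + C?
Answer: -42051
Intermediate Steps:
N(Z, l) = 116 + l (N(Z, l) = l + 116 = 116 + l)
N(143, 48) - 1*42215 = (116 + 48) - 1*42215 = 164 - 42215 = -42051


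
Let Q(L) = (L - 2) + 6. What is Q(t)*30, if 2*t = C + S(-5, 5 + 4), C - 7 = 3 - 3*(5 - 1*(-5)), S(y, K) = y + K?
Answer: -120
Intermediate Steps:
S(y, K) = K + y
C = -20 (C = 7 + (3 - 3*(5 - 1*(-5))) = 7 + (3 - 3*(5 + 5)) = 7 + (3 - 3*10) = 7 + (3 - 30) = 7 - 27 = -20)
t = -8 (t = (-20 + ((5 + 4) - 5))/2 = (-20 + (9 - 5))/2 = (-20 + 4)/2 = (½)*(-16) = -8)
Q(L) = 4 + L (Q(L) = (-2 + L) + 6 = 4 + L)
Q(t)*30 = (4 - 8)*30 = -4*30 = -120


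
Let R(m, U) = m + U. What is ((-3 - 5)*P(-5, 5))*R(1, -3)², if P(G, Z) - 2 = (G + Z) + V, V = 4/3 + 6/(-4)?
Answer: -176/3 ≈ -58.667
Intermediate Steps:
R(m, U) = U + m
V = -⅙ (V = 4*(⅓) + 6*(-¼) = 4/3 - 3/2 = -⅙ ≈ -0.16667)
P(G, Z) = 11/6 + G + Z (P(G, Z) = 2 + ((G + Z) - ⅙) = 2 + (-⅙ + G + Z) = 11/6 + G + Z)
((-3 - 5)*P(-5, 5))*R(1, -3)² = ((-3 - 5)*(11/6 - 5 + 5))*(-3 + 1)² = -8*11/6*(-2)² = -44/3*4 = -176/3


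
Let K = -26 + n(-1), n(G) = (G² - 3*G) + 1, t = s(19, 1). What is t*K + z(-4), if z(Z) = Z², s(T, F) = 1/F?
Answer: -5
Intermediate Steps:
t = 1 (t = 1/1 = 1)
n(G) = 1 + G² - 3*G
K = -21 (K = -26 + (1 + (-1)² - 3*(-1)) = -26 + (1 + 1 + 3) = -26 + 5 = -21)
t*K + z(-4) = 1*(-21) + (-4)² = -21 + 16 = -5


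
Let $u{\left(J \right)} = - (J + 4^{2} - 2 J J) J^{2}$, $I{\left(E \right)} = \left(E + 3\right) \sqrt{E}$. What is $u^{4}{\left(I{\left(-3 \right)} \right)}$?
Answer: $0$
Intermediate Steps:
$I{\left(E \right)} = \sqrt{E} \left(3 + E\right)$ ($I{\left(E \right)} = \left(3 + E\right) \sqrt{E} = \sqrt{E} \left(3 + E\right)$)
$u{\left(J \right)} = J^{2} \left(- J + 32 J^{2}\right)$ ($u{\left(J \right)} = - (J + 16 \left(- 2 J^{2}\right)) J^{2} = - (J - 32 J^{2}) J^{2} = \left(- J + 32 J^{2}\right) J^{2} = J^{2} \left(- J + 32 J^{2}\right)$)
$u^{4}{\left(I{\left(-3 \right)} \right)} = \left(\left(\sqrt{-3} \left(3 - 3\right)\right)^{3} \left(-1 + 32 \sqrt{-3} \left(3 - 3\right)\right)\right)^{4} = \left(\left(i \sqrt{3} \cdot 0\right)^{3} \left(-1 + 32 i \sqrt{3} \cdot 0\right)\right)^{4} = \left(0^{3} \left(-1 + 32 \cdot 0\right)\right)^{4} = \left(0 \left(-1 + 0\right)\right)^{4} = \left(0 \left(-1\right)\right)^{4} = 0^{4} = 0$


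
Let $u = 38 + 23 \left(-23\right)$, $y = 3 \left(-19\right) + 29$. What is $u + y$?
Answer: $-519$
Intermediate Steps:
$y = -28$ ($y = -57 + 29 = -28$)
$u = -491$ ($u = 38 - 529 = -491$)
$u + y = -491 - 28 = -519$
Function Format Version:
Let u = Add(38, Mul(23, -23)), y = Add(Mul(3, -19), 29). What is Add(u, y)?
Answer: -519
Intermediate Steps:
y = -28 (y = Add(-57, 29) = -28)
u = -491 (u = Add(38, -529) = -491)
Add(u, y) = Add(-491, -28) = -519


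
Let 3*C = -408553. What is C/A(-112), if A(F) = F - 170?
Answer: 408553/846 ≈ 482.92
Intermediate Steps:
C = -408553/3 (C = (⅓)*(-408553) = -408553/3 ≈ -1.3618e+5)
A(F) = -170 + F
C/A(-112) = -408553/(3*(-170 - 112)) = -408553/3/(-282) = -408553/3*(-1/282) = 408553/846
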